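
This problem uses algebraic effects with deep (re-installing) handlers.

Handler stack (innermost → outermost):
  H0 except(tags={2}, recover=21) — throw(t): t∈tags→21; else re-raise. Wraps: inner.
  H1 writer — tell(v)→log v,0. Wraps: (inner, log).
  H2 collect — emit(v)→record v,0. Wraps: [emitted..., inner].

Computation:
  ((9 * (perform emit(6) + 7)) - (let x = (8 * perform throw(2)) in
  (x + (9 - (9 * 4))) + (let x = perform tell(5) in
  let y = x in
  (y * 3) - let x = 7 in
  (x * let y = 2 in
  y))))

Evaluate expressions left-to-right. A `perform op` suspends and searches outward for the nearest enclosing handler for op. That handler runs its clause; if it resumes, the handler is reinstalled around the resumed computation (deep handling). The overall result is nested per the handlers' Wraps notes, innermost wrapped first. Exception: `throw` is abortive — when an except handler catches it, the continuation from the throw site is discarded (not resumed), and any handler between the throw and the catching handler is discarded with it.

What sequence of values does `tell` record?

Evaluation trace:
emit(6) @ H2 ⇒ out+=6
throw(2) @ H0 caught ⇒ 21
H1 returns (21, ())
H2 returns [6, (21, ())]
= [6, (21, ())]

Answer: ()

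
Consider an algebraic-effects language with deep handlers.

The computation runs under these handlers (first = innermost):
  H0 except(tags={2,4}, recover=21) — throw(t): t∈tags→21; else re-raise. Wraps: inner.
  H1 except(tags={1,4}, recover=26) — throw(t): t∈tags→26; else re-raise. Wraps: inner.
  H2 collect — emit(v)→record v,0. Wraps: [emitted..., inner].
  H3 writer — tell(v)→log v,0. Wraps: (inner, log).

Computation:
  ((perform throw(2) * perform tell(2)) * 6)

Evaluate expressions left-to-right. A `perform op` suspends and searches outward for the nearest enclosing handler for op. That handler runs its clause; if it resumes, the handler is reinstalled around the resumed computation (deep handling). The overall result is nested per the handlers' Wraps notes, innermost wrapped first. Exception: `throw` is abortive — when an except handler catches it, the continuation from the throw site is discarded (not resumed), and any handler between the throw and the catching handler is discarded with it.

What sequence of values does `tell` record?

Working:
throw(2) @ H0 caught ⇒ 21
H1 returns 21
H2 returns [21]
H3 returns ([21], ())
= ([21], ())

Answer: ()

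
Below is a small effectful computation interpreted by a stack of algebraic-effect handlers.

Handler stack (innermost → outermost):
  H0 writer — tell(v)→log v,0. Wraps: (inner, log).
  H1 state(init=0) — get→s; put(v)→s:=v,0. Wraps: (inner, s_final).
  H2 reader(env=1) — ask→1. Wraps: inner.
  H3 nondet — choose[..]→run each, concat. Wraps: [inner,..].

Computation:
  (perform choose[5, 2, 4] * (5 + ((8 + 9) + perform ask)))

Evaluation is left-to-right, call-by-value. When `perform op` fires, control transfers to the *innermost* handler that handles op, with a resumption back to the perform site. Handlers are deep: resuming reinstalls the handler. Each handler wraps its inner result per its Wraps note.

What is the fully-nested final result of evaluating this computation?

Step-by-step:
choose[5, 2, 4] @ H3
  branch[0] choose=5:
    ask @ H2 ⇒ 1
    H0 returns (115, ())
    H1 returns ((115, ()), 0)
    H2 returns ((115, ()), 0)
    H3 returns [((115, ()), 0)]
  branch[1] choose=2:
    ask @ H2 ⇒ 1
    H0 returns (46, ())
    H1 returns ((46, ()), 0)
    H2 returns ((46, ()), 0)
    H3 returns [((46, ()), 0)]
  branch[2] choose=4:
    ask @ H2 ⇒ 1
    H0 returns (92, ())
    H1 returns ((92, ()), 0)
    H2 returns ((92, ()), 0)
    H3 returns [((92, ()), 0)]
= [((115, ()), 0), ((46, ()), 0), ((92, ()), 0)]

Answer: [((115, ()), 0), ((46, ()), 0), ((92, ()), 0)]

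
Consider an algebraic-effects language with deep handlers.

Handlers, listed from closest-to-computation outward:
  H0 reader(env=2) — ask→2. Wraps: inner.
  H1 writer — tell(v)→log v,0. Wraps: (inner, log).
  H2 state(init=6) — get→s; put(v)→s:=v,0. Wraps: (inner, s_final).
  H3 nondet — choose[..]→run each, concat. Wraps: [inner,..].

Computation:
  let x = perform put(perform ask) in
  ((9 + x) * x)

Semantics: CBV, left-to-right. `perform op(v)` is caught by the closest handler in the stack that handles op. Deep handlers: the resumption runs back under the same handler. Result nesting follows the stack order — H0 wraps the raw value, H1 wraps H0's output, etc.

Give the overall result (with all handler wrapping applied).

Evaluation trace:
ask @ H0 ⇒ 2
put(2) @ H2 ⇒ s:=2
H0 returns 0
H1 returns (0, ())
H2 returns ((0, ()), 2)
H3 returns [((0, ()), 2)]
= [((0, ()), 2)]

Answer: [((0, ()), 2)]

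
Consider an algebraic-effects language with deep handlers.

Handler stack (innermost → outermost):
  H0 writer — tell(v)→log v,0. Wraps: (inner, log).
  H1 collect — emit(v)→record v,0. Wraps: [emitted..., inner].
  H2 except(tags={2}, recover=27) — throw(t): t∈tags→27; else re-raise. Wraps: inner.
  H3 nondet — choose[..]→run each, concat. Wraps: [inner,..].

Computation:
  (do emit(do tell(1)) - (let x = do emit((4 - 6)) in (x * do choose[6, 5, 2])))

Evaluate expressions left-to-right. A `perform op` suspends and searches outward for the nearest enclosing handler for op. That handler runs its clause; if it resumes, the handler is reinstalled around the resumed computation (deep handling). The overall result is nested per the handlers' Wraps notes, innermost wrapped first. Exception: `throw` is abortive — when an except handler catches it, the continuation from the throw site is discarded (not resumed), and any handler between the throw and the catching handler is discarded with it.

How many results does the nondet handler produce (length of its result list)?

Working:
tell(1) @ H0 ⇒ log+=1
emit(0) @ H1 ⇒ out+=0
emit(-2) @ H1 ⇒ out+=-2
choose[6, 5, 2] @ H3
  branch[0] choose=6:
    H0 returns (0, (1))
    H1 returns [0, -2, (0, (1))]
    H2 returns [0, -2, (0, (1))]
    H3 returns [[0, -2, (0, (1))]]
  branch[1] choose=5:
    H0 returns (0, (1))
    H1 returns [0, -2, (0, (1))]
    H2 returns [0, -2, (0, (1))]
    H3 returns [[0, -2, (0, (1))]]
  branch[2] choose=2:
    H0 returns (0, (1))
    H1 returns [0, -2, (0, (1))]
    H2 returns [0, -2, (0, (1))]
    H3 returns [[0, -2, (0, (1))]]
= [[0, -2, (0, (1))], [0, -2, (0, (1))], [0, -2, (0, (1))]]

Answer: 3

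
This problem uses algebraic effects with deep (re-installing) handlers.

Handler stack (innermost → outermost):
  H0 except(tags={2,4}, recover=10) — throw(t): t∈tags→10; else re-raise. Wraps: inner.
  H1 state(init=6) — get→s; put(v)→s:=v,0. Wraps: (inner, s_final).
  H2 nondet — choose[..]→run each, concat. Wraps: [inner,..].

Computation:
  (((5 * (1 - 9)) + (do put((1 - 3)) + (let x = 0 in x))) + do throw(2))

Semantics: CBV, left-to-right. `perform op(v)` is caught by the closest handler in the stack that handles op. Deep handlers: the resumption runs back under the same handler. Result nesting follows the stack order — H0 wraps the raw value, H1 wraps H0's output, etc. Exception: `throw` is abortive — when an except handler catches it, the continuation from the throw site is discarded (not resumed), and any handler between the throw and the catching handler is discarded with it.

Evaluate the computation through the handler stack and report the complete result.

Working:
put(-2) @ H1 ⇒ s:=-2
throw(2) @ H0 caught ⇒ 10
H1 returns (10, -2)
H2 returns [(10, -2)]
= [(10, -2)]

Answer: [(10, -2)]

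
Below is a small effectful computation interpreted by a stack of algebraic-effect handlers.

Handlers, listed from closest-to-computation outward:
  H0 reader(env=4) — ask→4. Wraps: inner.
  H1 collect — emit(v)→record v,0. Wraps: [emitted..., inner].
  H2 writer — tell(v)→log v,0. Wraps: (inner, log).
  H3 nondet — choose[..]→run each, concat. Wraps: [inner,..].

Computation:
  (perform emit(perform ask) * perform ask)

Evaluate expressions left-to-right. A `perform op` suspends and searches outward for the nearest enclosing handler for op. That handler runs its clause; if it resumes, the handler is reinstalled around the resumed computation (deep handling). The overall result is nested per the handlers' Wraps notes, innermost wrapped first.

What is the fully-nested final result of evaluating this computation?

Answer: [([4, 0], ())]

Working:
ask @ H0 ⇒ 4
emit(4) @ H1 ⇒ out+=4
ask @ H0 ⇒ 4
H0 returns 0
H1 returns [4, 0]
H2 returns ([4, 0], ())
H3 returns [([4, 0], ())]
= [([4, 0], ())]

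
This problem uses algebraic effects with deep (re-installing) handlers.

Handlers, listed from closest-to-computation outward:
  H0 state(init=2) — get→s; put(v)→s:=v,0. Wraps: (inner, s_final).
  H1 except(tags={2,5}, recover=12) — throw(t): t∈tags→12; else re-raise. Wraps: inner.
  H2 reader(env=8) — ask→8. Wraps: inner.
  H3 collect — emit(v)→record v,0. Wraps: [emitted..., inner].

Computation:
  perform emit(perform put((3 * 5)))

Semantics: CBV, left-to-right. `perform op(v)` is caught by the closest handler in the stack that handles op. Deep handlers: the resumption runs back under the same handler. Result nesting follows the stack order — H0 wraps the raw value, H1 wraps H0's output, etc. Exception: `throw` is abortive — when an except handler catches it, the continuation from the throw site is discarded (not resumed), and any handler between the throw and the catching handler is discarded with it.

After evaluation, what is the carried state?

Evaluation trace:
put(15) @ H0 ⇒ s:=15
emit(0) @ H3 ⇒ out+=0
H0 returns (0, 15)
H1 returns (0, 15)
H2 returns (0, 15)
H3 returns [0, (0, 15)]
= [0, (0, 15)]

Answer: 15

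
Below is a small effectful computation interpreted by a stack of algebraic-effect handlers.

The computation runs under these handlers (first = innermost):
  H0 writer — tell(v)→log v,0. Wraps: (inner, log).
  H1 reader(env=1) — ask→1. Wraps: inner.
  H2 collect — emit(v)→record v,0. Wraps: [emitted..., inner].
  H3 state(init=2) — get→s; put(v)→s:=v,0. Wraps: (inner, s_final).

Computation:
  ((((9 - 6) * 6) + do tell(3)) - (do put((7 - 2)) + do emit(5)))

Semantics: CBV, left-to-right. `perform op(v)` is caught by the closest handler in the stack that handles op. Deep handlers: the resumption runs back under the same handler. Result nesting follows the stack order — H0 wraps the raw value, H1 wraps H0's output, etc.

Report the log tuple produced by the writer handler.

Answer: (3)

Working:
tell(3) @ H0 ⇒ log+=3
put(5) @ H3 ⇒ s:=5
emit(5) @ H2 ⇒ out+=5
H0 returns (18, (3))
H1 returns (18, (3))
H2 returns [5, (18, (3))]
H3 returns ([5, (18, (3))], 5)
= ([5, (18, (3))], 5)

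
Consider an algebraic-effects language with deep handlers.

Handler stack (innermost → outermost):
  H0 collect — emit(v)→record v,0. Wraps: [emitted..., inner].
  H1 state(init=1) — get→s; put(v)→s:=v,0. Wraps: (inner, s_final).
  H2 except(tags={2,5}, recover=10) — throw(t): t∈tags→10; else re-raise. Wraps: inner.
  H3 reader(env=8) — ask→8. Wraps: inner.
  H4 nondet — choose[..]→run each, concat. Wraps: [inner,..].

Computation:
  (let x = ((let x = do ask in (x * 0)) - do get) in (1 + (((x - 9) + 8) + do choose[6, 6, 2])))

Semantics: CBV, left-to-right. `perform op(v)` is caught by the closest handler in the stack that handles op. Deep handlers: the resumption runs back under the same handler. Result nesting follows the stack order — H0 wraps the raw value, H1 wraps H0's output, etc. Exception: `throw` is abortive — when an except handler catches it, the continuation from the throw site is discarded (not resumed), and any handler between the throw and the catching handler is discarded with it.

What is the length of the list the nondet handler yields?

Answer: 3

Working:
ask @ H3 ⇒ 8
get @ H1 ⇒ 1
choose[6, 6, 2] @ H4
  branch[0] choose=6:
    H0 returns [5]
    H1 returns ([5], 1)
    H2 returns ([5], 1)
    H3 returns ([5], 1)
    H4 returns [([5], 1)]
  branch[1] choose=6:
    H0 returns [5]
    H1 returns ([5], 1)
    H2 returns ([5], 1)
    H3 returns ([5], 1)
    H4 returns [([5], 1)]
  branch[2] choose=2:
    H0 returns [1]
    H1 returns ([1], 1)
    H2 returns ([1], 1)
    H3 returns ([1], 1)
    H4 returns [([1], 1)]
= [([5], 1), ([5], 1), ([1], 1)]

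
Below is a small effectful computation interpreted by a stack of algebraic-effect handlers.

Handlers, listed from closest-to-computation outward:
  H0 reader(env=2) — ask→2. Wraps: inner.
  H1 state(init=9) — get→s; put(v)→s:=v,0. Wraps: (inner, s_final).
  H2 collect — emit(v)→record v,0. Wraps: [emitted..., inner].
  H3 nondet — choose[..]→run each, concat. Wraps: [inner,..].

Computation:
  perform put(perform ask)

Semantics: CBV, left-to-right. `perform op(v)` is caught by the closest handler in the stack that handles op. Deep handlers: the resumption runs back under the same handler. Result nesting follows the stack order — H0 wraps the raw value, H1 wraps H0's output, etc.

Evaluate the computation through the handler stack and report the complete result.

Answer: [[(0, 2)]]

Step-by-step:
ask @ H0 ⇒ 2
put(2) @ H1 ⇒ s:=2
H0 returns 0
H1 returns (0, 2)
H2 returns [(0, 2)]
H3 returns [[(0, 2)]]
= [[(0, 2)]]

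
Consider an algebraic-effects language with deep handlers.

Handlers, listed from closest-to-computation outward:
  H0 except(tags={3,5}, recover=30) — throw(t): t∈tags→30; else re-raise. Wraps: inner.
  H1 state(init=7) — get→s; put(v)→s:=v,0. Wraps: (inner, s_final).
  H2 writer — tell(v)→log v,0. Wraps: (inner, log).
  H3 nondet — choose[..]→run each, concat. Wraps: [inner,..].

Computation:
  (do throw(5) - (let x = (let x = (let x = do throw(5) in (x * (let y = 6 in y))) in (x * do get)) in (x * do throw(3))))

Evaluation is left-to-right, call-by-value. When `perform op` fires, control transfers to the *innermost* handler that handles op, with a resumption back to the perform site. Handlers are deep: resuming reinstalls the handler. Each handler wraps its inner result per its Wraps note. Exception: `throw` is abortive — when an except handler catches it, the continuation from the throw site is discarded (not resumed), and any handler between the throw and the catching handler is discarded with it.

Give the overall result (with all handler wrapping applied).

Answer: [((30, 7), ())]

Step-by-step:
throw(5) @ H0 caught ⇒ 30
H1 returns (30, 7)
H2 returns ((30, 7), ())
H3 returns [((30, 7), ())]
= [((30, 7), ())]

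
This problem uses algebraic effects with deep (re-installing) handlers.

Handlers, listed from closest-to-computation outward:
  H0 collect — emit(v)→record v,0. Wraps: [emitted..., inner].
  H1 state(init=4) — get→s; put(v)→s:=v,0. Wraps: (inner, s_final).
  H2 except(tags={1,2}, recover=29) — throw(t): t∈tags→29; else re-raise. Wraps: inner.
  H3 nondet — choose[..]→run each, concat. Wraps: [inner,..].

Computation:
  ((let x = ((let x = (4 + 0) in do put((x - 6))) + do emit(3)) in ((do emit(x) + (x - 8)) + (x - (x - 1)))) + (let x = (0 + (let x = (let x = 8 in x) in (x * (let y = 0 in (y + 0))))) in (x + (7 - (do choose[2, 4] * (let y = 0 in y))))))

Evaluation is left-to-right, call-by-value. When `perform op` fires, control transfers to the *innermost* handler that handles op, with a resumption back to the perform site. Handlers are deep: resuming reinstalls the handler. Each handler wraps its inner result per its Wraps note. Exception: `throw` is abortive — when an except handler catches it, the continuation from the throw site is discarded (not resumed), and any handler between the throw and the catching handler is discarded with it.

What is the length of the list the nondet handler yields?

Answer: 2

Step-by-step:
put(-2) @ H1 ⇒ s:=-2
emit(3) @ H0 ⇒ out+=3
emit(0) @ H0 ⇒ out+=0
choose[2, 4] @ H3
  branch[0] choose=2:
    H0 returns [3, 0, 0]
    H1 returns ([3, 0, 0], -2)
    H2 returns ([3, 0, 0], -2)
    H3 returns [([3, 0, 0], -2)]
  branch[1] choose=4:
    H0 returns [3, 0, 0]
    H1 returns ([3, 0, 0], -2)
    H2 returns ([3, 0, 0], -2)
    H3 returns [([3, 0, 0], -2)]
= [([3, 0, 0], -2), ([3, 0, 0], -2)]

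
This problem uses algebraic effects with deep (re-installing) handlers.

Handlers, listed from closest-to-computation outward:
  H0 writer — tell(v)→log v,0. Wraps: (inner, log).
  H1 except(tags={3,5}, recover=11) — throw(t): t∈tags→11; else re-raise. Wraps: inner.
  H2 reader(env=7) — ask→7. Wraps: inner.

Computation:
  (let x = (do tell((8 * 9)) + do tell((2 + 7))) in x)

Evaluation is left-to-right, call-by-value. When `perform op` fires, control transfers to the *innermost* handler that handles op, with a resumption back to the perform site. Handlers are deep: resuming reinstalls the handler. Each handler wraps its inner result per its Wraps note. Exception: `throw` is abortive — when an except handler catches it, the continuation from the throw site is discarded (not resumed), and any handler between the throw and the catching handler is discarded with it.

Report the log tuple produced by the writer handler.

Evaluation trace:
tell(72) @ H0 ⇒ log+=72
tell(9) @ H0 ⇒ log+=9
H0 returns (0, (72, 9))
H1 returns (0, (72, 9))
H2 returns (0, (72, 9))
= (0, (72, 9))

Answer: (72, 9)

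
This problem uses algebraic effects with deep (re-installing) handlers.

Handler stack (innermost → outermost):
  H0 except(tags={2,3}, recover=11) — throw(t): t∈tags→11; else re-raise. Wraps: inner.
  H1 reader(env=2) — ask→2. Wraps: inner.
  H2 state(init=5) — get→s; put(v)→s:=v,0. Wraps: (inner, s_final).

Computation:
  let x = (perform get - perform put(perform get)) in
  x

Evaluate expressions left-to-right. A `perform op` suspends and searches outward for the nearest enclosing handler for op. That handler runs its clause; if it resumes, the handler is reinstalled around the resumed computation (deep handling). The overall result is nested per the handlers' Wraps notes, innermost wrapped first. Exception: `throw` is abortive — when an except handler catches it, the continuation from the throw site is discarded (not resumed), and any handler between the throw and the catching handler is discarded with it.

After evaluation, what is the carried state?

Working:
get @ H2 ⇒ 5
get @ H2 ⇒ 5
put(5) @ H2 ⇒ s:=5
H0 returns 5
H1 returns 5
H2 returns (5, 5)
= (5, 5)

Answer: 5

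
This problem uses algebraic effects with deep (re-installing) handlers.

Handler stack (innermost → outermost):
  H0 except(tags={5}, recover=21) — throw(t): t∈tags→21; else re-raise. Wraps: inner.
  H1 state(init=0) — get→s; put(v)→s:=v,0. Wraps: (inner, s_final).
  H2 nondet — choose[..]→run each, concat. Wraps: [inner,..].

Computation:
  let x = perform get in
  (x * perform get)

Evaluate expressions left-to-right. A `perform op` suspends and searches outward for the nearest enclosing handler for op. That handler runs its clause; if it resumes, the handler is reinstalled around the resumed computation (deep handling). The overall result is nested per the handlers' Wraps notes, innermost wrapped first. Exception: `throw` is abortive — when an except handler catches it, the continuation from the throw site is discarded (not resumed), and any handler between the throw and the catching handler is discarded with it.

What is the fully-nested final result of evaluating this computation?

Answer: [(0, 0)]

Evaluation trace:
get @ H1 ⇒ 0
get @ H1 ⇒ 0
H0 returns 0
H1 returns (0, 0)
H2 returns [(0, 0)]
= [(0, 0)]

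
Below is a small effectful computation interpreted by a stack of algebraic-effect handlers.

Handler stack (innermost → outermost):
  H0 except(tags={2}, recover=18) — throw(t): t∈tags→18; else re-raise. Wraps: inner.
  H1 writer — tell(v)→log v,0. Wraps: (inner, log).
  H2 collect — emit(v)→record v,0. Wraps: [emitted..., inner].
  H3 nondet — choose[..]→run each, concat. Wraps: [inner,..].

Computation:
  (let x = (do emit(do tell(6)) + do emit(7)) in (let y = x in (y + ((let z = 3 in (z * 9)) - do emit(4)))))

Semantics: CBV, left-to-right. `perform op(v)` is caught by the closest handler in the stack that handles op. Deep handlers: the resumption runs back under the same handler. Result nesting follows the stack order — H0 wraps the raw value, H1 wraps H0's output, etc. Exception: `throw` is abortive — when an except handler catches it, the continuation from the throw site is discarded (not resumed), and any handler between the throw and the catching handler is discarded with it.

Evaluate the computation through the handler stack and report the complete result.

Answer: [[0, 7, 4, (27, (6))]]

Evaluation trace:
tell(6) @ H1 ⇒ log+=6
emit(0) @ H2 ⇒ out+=0
emit(7) @ H2 ⇒ out+=7
emit(4) @ H2 ⇒ out+=4
H0 returns 27
H1 returns (27, (6))
H2 returns [0, 7, 4, (27, (6))]
H3 returns [[0, 7, 4, (27, (6))]]
= [[0, 7, 4, (27, (6))]]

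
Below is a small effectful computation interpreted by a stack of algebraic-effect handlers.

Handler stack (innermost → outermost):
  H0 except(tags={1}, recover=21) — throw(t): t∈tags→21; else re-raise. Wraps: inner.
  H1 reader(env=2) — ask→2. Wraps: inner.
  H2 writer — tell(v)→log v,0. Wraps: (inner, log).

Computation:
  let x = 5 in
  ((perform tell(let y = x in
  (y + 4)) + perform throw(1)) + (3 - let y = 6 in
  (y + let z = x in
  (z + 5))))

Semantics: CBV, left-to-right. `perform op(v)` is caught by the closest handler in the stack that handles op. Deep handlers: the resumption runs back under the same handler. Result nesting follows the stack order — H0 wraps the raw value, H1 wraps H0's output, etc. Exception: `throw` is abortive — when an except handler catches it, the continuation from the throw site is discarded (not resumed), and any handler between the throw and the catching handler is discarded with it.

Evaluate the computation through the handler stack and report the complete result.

Answer: (21, (9))

Evaluation trace:
tell(9) @ H2 ⇒ log+=9
throw(1) @ H0 caught ⇒ 21
H1 returns 21
H2 returns (21, (9))
= (21, (9))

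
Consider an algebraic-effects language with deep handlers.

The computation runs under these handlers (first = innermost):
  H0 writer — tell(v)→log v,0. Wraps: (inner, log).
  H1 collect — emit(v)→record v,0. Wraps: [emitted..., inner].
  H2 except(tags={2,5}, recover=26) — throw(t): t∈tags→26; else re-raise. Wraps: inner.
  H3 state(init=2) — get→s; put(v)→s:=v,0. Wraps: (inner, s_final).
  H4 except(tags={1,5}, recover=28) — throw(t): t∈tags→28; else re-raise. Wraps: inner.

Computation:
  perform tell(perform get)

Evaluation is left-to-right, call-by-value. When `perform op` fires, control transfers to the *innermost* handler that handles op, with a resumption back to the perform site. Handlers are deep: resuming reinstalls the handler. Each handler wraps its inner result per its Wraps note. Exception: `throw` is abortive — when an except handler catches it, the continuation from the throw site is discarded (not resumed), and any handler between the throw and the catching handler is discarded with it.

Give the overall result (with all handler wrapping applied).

Evaluation trace:
get @ H3 ⇒ 2
tell(2) @ H0 ⇒ log+=2
H0 returns (0, (2))
H1 returns [(0, (2))]
H2 returns [(0, (2))]
H3 returns ([(0, (2))], 2)
H4 returns ([(0, (2))], 2)
= ([(0, (2))], 2)

Answer: ([(0, (2))], 2)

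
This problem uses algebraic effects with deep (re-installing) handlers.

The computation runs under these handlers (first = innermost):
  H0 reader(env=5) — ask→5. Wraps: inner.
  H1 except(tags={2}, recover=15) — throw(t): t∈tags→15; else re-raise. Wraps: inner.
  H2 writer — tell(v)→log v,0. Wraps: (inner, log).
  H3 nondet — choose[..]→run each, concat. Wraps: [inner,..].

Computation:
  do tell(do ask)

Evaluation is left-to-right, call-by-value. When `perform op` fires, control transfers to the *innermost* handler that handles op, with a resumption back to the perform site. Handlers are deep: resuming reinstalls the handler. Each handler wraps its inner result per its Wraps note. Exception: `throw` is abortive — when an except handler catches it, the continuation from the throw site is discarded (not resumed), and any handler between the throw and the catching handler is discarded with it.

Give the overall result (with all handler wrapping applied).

Answer: [(0, (5))]

Working:
ask @ H0 ⇒ 5
tell(5) @ H2 ⇒ log+=5
H0 returns 0
H1 returns 0
H2 returns (0, (5))
H3 returns [(0, (5))]
= [(0, (5))]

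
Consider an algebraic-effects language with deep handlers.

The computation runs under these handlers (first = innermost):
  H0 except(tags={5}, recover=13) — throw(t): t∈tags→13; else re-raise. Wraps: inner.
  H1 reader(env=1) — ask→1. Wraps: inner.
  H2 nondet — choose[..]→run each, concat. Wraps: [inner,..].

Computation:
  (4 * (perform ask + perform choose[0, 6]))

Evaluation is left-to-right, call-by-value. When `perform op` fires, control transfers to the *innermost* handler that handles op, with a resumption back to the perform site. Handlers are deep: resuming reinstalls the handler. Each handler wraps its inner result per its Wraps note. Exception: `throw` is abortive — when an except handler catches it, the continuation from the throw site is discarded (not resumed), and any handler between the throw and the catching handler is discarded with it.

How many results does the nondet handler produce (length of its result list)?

Evaluation trace:
ask @ H1 ⇒ 1
choose[0, 6] @ H2
  branch[0] choose=0:
    H0 returns 4
    H1 returns 4
    H2 returns [4]
  branch[1] choose=6:
    H0 returns 28
    H1 returns 28
    H2 returns [28]
= [4, 28]

Answer: 2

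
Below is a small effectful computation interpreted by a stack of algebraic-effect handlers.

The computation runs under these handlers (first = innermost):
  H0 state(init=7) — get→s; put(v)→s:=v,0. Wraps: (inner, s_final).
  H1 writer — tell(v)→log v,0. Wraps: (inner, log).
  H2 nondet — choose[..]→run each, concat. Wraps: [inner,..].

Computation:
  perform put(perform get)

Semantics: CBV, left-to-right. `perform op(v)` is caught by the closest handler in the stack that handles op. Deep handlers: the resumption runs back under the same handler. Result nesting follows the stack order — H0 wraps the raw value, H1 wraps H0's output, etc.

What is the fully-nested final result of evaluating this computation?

Answer: [((0, 7), ())]

Step-by-step:
get @ H0 ⇒ 7
put(7) @ H0 ⇒ s:=7
H0 returns (0, 7)
H1 returns ((0, 7), ())
H2 returns [((0, 7), ())]
= [((0, 7), ())]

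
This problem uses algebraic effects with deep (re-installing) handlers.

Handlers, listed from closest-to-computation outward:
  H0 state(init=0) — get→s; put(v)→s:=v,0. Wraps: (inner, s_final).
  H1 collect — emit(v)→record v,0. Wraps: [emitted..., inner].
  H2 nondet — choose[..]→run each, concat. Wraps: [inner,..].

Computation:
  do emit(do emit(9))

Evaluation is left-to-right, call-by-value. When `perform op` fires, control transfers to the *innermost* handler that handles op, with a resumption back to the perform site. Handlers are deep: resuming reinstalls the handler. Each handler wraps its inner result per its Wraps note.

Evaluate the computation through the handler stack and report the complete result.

Answer: [[9, 0, (0, 0)]]

Working:
emit(9) @ H1 ⇒ out+=9
emit(0) @ H1 ⇒ out+=0
H0 returns (0, 0)
H1 returns [9, 0, (0, 0)]
H2 returns [[9, 0, (0, 0)]]
= [[9, 0, (0, 0)]]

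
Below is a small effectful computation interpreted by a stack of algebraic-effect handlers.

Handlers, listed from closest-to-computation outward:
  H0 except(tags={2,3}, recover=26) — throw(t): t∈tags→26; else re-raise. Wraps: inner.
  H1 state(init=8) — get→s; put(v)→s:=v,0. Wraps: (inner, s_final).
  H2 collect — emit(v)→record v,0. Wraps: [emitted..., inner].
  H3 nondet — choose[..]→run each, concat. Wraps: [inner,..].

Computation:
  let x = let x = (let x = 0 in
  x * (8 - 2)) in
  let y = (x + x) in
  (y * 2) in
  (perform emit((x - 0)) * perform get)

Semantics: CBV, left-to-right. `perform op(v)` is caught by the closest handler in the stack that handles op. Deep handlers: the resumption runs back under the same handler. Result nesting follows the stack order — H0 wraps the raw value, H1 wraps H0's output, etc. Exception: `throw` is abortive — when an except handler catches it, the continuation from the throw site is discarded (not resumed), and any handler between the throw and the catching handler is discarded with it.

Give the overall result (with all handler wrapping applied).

Answer: [[0, (0, 8)]]

Step-by-step:
emit(0) @ H2 ⇒ out+=0
get @ H1 ⇒ 8
H0 returns 0
H1 returns (0, 8)
H2 returns [0, (0, 8)]
H3 returns [[0, (0, 8)]]
= [[0, (0, 8)]]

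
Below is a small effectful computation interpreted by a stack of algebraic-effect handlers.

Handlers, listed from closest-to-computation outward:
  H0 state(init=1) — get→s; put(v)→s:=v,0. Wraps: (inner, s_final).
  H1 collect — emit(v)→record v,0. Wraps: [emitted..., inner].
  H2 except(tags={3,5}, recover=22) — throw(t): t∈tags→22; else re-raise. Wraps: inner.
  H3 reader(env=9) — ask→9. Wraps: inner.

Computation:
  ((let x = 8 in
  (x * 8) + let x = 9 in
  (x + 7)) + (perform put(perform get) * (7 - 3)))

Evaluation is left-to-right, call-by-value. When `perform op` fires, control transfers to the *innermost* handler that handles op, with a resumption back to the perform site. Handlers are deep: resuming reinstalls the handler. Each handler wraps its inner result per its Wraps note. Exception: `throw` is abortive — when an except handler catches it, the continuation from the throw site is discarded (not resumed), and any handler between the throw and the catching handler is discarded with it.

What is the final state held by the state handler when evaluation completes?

Evaluation trace:
get @ H0 ⇒ 1
put(1) @ H0 ⇒ s:=1
H0 returns (80, 1)
H1 returns [(80, 1)]
H2 returns [(80, 1)]
H3 returns [(80, 1)]
= [(80, 1)]

Answer: 1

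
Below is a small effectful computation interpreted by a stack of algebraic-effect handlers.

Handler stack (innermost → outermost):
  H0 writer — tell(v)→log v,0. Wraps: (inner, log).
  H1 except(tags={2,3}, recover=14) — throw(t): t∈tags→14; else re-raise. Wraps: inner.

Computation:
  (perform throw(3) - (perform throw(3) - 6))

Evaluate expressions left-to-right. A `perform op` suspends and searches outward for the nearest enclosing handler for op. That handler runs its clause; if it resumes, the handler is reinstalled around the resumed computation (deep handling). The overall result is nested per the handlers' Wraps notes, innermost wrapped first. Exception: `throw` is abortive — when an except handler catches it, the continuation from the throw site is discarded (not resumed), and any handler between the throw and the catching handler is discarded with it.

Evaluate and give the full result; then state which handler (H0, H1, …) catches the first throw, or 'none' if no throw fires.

Answer: 14 ; first throw caught by: H1

Step-by-step:
throw(3) @ H1 caught ⇒ 14
= 14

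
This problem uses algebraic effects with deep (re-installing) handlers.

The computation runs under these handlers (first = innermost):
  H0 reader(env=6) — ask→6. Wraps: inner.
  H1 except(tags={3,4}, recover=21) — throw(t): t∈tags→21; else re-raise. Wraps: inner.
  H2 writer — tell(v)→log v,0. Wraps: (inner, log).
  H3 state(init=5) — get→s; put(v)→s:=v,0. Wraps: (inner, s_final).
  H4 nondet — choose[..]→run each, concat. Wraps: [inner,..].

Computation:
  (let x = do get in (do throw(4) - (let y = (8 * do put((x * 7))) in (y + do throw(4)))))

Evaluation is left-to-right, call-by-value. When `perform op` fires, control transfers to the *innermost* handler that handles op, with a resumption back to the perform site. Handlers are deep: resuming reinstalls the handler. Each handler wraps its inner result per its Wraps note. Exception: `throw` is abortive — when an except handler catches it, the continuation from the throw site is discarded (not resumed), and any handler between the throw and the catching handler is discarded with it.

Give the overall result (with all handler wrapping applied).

Answer: [((21, ()), 5)]

Step-by-step:
get @ H3 ⇒ 5
throw(4) @ H1 caught ⇒ 21
H2 returns (21, ())
H3 returns ((21, ()), 5)
H4 returns [((21, ()), 5)]
= [((21, ()), 5)]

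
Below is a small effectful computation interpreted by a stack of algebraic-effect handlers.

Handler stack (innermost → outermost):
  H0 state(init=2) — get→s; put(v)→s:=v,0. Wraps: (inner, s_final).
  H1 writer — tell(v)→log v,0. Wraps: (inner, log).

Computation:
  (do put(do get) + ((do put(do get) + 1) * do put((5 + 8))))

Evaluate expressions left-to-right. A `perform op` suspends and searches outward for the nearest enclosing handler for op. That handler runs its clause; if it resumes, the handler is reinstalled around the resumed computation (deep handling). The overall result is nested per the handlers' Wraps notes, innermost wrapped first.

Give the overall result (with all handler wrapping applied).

Step-by-step:
get @ H0 ⇒ 2
put(2) @ H0 ⇒ s:=2
get @ H0 ⇒ 2
put(2) @ H0 ⇒ s:=2
put(13) @ H0 ⇒ s:=13
H0 returns (0, 13)
H1 returns ((0, 13), ())
= ((0, 13), ())

Answer: ((0, 13), ())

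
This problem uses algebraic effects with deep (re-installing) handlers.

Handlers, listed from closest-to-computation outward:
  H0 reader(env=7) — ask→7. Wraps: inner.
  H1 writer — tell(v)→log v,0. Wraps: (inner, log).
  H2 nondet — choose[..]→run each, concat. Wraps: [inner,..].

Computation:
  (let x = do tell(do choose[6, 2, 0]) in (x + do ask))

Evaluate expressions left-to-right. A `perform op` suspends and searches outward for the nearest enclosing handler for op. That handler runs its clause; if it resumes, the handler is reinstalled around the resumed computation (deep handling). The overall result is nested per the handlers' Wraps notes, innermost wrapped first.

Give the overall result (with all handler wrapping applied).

Answer: [(7, (6)), (7, (2)), (7, (0))]

Working:
choose[6, 2, 0] @ H2
  branch[0] choose=6:
    tell(6) @ H1 ⇒ log+=6
    ask @ H0 ⇒ 7
    H0 returns 7
    H1 returns (7, (6))
    H2 returns [(7, (6))]
  branch[1] choose=2:
    tell(2) @ H1 ⇒ log+=2
    ask @ H0 ⇒ 7
    H0 returns 7
    H1 returns (7, (2))
    H2 returns [(7, (2))]
  branch[2] choose=0:
    tell(0) @ H1 ⇒ log+=0
    ask @ H0 ⇒ 7
    H0 returns 7
    H1 returns (7, (0))
    H2 returns [(7, (0))]
= [(7, (6)), (7, (2)), (7, (0))]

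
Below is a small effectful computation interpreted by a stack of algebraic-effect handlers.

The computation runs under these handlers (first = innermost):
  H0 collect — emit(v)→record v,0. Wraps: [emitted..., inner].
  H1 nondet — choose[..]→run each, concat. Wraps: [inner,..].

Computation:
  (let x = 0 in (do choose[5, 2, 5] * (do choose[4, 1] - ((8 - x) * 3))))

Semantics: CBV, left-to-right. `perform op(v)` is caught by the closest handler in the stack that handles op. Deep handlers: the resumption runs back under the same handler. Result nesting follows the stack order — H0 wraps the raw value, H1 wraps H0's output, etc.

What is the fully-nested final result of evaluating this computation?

Evaluation trace:
choose[5, 2, 5] @ H1
  branch[0] choose=5:
    choose[4, 1] @ H1
      branch[0] choose=4:
        H0 returns [-100]
        H1 returns [[-100]]
      branch[1] choose=1:
        H0 returns [-115]
        H1 returns [[-115]]
  branch[1] choose=2:
    choose[4, 1] @ H1
      branch[0] choose=4:
        H0 returns [-40]
        H1 returns [[-40]]
      branch[1] choose=1:
        H0 returns [-46]
        H1 returns [[-46]]
  branch[2] choose=5:
    choose[4, 1] @ H1
      branch[0] choose=4:
        H0 returns [-100]
        H1 returns [[-100]]
      branch[1] choose=1:
        H0 returns [-115]
        H1 returns [[-115]]
= [[-100], [-115], [-40], [-46], [-100], [-115]]

Answer: [[-100], [-115], [-40], [-46], [-100], [-115]]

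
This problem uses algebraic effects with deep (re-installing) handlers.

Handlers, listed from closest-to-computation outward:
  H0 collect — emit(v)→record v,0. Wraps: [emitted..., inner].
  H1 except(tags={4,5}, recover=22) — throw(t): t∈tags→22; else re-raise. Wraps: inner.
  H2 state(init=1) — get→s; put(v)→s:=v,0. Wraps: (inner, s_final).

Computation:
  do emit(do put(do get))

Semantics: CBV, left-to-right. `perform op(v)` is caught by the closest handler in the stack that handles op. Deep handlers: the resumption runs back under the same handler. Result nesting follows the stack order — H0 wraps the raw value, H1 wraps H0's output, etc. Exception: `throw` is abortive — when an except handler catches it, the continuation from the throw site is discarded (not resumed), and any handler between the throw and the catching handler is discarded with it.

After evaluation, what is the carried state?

Answer: 1

Step-by-step:
get @ H2 ⇒ 1
put(1) @ H2 ⇒ s:=1
emit(0) @ H0 ⇒ out+=0
H0 returns [0, 0]
H1 returns [0, 0]
H2 returns ([0, 0], 1)
= ([0, 0], 1)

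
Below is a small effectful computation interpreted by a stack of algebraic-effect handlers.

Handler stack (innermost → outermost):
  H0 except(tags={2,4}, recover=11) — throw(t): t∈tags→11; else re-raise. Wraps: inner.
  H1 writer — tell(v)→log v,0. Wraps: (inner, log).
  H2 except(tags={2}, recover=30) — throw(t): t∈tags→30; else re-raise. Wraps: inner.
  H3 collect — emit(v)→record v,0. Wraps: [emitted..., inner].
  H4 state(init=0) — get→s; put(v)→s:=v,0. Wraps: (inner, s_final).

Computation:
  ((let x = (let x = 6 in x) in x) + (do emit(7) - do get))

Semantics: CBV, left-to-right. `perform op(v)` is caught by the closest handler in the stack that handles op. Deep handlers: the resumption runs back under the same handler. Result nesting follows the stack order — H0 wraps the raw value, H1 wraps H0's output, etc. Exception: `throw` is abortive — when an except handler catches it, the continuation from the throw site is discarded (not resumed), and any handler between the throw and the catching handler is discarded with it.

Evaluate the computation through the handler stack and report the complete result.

Step-by-step:
emit(7) @ H3 ⇒ out+=7
get @ H4 ⇒ 0
H0 returns 6
H1 returns (6, ())
H2 returns (6, ())
H3 returns [7, (6, ())]
H4 returns ([7, (6, ())], 0)
= ([7, (6, ())], 0)

Answer: ([7, (6, ())], 0)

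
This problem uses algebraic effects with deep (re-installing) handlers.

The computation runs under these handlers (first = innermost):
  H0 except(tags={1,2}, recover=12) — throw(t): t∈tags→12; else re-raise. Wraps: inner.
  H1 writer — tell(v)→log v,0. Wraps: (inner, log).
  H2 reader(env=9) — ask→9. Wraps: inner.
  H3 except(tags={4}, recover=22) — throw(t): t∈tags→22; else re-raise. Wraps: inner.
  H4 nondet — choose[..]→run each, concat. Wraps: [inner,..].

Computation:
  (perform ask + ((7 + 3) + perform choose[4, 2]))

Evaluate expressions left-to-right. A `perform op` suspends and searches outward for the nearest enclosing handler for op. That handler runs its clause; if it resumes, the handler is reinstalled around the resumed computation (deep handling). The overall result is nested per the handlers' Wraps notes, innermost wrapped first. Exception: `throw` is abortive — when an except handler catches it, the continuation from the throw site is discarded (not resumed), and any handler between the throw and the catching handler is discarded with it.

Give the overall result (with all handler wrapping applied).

Answer: [(23, ()), (21, ())]

Step-by-step:
ask @ H2 ⇒ 9
choose[4, 2] @ H4
  branch[0] choose=4:
    H0 returns 23
    H1 returns (23, ())
    H2 returns (23, ())
    H3 returns (23, ())
    H4 returns [(23, ())]
  branch[1] choose=2:
    H0 returns 21
    H1 returns (21, ())
    H2 returns (21, ())
    H3 returns (21, ())
    H4 returns [(21, ())]
= [(23, ()), (21, ())]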